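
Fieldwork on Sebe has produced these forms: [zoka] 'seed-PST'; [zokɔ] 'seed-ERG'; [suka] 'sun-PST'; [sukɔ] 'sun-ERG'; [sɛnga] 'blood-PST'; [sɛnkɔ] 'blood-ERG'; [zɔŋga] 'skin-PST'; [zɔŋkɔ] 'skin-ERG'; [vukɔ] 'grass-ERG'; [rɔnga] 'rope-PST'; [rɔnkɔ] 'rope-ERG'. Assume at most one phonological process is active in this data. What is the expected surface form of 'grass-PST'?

The PST morpheme has two allomorphs, [-ga] and [-ka].
By contrast the ERG suffix keeps its initial [k] throughout — that segment must be underlying.
So the underlying form is /-ga/, and voiced stops become voiceless after a vowel.
After 'grass', which ends in a vowel, the suffix surfaces as [-ka], giving [vuka].

[vuka]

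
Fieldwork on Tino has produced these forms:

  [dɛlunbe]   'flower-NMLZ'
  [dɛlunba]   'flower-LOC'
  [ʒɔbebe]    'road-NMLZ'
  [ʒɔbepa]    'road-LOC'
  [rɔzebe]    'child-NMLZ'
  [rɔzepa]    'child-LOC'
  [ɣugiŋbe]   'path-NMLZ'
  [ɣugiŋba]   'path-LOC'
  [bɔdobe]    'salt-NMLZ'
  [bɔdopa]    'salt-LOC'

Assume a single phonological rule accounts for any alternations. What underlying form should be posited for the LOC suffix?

/-pa/

The LOC morpheme has two allomorphs, [-ba] and [-pa].
The NMLZ suffix, which begins with [b], is invariant after every stem; so [b] is not altered by any rule here.
So the underlying form is /-pa/, and voiceless stops become voiced after a nasal.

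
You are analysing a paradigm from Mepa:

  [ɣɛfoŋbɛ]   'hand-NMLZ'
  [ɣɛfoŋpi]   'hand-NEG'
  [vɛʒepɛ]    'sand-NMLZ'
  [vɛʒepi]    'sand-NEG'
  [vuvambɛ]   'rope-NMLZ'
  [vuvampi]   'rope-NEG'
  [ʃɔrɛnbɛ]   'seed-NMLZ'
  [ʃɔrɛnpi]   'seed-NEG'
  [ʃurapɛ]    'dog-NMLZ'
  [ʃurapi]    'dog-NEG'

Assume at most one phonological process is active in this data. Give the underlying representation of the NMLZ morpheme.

/-bɛ/

The NMLZ morpheme has two allomorphs, [-bɛ] and [-pɛ].
The NEG suffix, which begins with [p], is invariant after every stem; so [p] is not altered by any rule here.
So the underlying form is /-bɛ/, and voiced stops become voiceless after a vowel.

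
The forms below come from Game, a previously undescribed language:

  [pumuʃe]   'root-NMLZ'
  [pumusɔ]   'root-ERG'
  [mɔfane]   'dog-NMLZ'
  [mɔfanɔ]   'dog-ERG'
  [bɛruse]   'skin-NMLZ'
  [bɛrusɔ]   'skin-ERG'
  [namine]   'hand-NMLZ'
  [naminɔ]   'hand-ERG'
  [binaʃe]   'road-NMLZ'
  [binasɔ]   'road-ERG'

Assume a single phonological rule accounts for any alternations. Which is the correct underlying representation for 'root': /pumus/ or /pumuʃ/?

/pumuʃ/

The root 'root' surfaces as [pumuʃe] and [pumusɔ], with a stem-final [ʃ] ~ [s] alternation.
Compare 'skin', with invariant [s] in [bɛruse] and [bɛrusɔ]: an analysis with underlying /s/ and a rule producing [ʃ] before the NMLZ suffix would wrongly predict alternation here too.
The alternation reflects depalatalization: palato-alveolar /ʃ/ becomes [s] when no front vowel follows. /ʃ/ is underlying.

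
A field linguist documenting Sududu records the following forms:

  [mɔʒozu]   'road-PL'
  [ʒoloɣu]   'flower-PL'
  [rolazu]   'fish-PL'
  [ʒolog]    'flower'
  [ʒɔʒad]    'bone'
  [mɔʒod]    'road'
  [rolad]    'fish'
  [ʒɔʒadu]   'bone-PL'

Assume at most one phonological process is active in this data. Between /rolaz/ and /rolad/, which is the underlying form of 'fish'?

The stem for 'fish' ends in [z] in [rolazu] but [d] in [rolad].
Compare 'bone', with invariant [d] in [ʒɔʒadu] and [ʒɔʒad]: an analysis with underlying /d/ and a rule producing [z] before the PL suffix would wrongly predict alternation here too.
So /z/ is underlying, and a rule of word-final hardening — voiced fricatives become stops word-finally — gives [d].

/rolaz/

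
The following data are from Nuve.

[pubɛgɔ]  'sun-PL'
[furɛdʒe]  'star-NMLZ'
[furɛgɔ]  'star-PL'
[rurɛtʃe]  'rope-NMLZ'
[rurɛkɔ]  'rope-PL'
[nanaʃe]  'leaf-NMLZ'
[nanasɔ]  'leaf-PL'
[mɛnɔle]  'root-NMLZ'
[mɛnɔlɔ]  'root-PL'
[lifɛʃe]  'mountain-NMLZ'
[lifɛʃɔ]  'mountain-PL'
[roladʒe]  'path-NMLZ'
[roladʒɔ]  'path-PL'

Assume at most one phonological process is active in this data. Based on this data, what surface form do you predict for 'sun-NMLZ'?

[pubɛdʒe]

The root 'star' surfaces as [furɛdʒe] and [furɛgɔ], with a stem-final [dʒ] ~ [g] alternation.
The stem 'path' ([roladʒe], [roladʒɔ]) shows [dʒ] unchanged in both environments, so [dʒ] cannot be basic with [g] derived before the PL suffix.
The alternation reflects palatalization before a front vowel: /k/, /g/ and /s/ become palato-alveolar [tʃ], [dʒ] and [ʃ] before a front vowel. /g/ is underlying.
From [pubɛgɔ] the stem 'sun' is /pubɛg/; before a front vowel this yields [pubɛdʒe].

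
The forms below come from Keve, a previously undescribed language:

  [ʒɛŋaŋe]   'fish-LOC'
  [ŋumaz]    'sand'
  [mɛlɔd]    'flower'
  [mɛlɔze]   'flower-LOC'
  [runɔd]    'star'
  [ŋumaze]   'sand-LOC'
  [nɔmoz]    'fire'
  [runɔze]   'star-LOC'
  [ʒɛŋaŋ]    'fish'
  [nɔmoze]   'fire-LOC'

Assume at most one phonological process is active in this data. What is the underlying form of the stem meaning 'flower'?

The root 'flower' surfaces as [mɛlɔze] and [mɛlɔd], with a stem-final [z] ~ [d] alternation.
Compare 'fire', with invariant [z] in [nɔmoze] and [nɔmoz]: an analysis with underlying /z/ and a rule producing [d] in isolation would wrongly predict alternation here too.
The alternation reflects intervocalic spirantization: voiced stops become fricatives between vowels. /d/ is underlying.
Hence 'flower' is /mɛlɔd/ underlyingly.

/mɛlɔd/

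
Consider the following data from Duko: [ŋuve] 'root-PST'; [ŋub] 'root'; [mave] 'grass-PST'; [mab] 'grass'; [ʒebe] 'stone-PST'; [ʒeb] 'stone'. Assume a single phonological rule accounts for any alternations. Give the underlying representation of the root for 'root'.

'root' shows [v] ~ [b] at the end of the stem ([ŋuve] vs [ŋub]).
But 'stone' keeps [b] in both environments ([ʒebe], [ʒeb]), so there is no rule changing /b/ to [v] before the PST suffix.
So /v/ is underlying, and a rule of word-final hardening — voiced fricatives become stops word-finally — gives [b].

/ŋuv/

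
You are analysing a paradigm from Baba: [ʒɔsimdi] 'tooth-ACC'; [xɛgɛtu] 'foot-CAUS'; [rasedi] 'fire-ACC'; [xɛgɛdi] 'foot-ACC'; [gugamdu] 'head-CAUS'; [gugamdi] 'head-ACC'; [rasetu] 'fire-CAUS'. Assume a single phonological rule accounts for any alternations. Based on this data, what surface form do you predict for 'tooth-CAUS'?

[ʒɔsimdu]

The CAUS morpheme has two allomorphs, [-du] and [-tu].
By contrast the ACC suffix keeps its initial [d] throughout — that segment must be underlying.
So the underlying form is /-tu/, and voiceless stops become voiced after a nasal.
After 'tooth', which ends in a nasal, the suffix surfaces as [-du], giving [ʒɔsimdu].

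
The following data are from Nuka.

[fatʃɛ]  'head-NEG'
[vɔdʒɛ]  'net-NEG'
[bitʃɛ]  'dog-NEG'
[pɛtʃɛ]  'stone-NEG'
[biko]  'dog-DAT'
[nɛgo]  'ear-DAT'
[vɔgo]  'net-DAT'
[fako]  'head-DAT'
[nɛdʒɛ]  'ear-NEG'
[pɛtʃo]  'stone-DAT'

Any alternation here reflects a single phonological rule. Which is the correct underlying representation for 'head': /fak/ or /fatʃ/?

In [fatʃɛ] and [fako] the final segment of 'head' alternates: [tʃ] ~ [k].
But 'stone' keeps [tʃ] in both environments ([pɛtʃɛ], [pɛtʃo]), so there is no rule changing /tʃ/ to [k] before the DAT suffix.
Therefore /k/ is basic and [tʃ] is derived by palatalization before a front vowel (/k/ and /g/ become palato-alveolar [tʃ] and [dʒ] before a front vowel).

/fak/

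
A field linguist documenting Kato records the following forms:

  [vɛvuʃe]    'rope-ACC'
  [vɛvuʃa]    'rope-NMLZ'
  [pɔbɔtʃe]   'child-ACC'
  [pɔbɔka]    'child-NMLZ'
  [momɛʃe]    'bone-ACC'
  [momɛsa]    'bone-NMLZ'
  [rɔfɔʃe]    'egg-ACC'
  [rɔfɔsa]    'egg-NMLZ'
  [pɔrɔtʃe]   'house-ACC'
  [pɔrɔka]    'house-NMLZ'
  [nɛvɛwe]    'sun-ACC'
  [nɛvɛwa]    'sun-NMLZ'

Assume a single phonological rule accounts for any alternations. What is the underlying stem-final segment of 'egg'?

/s/

The root 'egg' surfaces as [rɔfɔʃe] and [rɔfɔsa], with a stem-final [ʃ] ~ [s] alternation.
Compare 'rope', with invariant [ʃ] in [vɛvuʃe] and [vɛvuʃa]: an analysis with underlying /ʃ/ and a rule producing [s] before the NMLZ suffix would wrongly predict alternation here too.
So /s/ is underlying, and a rule of palatalization before a front vowel — /k/ and /s/ become palato-alveolar [tʃ] and [ʃ] before a front vowel — gives [ʃ].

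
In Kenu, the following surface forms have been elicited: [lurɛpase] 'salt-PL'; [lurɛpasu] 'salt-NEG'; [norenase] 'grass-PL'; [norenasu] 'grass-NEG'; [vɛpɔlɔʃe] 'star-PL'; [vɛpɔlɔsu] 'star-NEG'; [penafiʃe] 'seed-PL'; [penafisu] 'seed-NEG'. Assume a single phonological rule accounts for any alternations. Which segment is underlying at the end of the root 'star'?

/ʃ/

The root 'star' surfaces as [vɛpɔlɔʃe] and [vɛpɔlɔsu], with a stem-final [ʃ] ~ [s] alternation.
But 'grass' keeps [s] in both environments ([norenase], [norenasu]), so there is no rule changing /s/ to [ʃ] before the PL suffix.
The underlying segment must be /ʃ/; palato-alveolar /ʃ/ becomes [s] when no front vowel follows, yielding [s] there.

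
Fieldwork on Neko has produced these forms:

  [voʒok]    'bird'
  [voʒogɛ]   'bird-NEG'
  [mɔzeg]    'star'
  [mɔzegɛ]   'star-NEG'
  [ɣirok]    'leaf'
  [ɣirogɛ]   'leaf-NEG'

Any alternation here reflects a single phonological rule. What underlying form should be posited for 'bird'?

/voʒok/

'bird' shows [k] ~ [g] at the end of the stem ([voʒok] vs [voʒogɛ]).
The stem 'star' ([mɔzeg], [mɔzegɛ]) shows [g] unchanged in both environments, so [g] cannot be basic with [k] derived in isolation.
So /k/ is underlying, and a rule of intervocalic voicing — voiceless stops become voiced between vowels — gives [g].
So 'bird' = /voʒok/.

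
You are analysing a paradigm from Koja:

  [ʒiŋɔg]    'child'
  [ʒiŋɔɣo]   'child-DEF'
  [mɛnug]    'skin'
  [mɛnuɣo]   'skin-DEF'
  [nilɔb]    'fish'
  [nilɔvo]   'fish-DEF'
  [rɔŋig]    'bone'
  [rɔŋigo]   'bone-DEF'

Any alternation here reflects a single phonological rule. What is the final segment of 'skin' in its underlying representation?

In [mɛnug] and [mɛnuɣo] the final segment of 'skin' alternates: [g] ~ [ɣ].
Compare 'bone', with invariant [g] in [rɔŋig] and [rɔŋigo]: an analysis with underlying /g/ and a rule producing [ɣ] before the DEF suffix would wrongly predict alternation here too.
So /ɣ/ is underlying, and a rule of word-final hardening — voiced fricatives become stops word-finally — gives [g].

/ɣ/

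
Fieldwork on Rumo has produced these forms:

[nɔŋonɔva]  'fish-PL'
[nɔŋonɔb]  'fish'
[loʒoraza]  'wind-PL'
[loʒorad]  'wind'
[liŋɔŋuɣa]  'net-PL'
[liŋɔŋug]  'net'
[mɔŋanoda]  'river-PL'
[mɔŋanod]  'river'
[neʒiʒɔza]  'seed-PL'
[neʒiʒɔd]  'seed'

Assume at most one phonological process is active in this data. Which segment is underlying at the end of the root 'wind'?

/z/

The stem for 'wind' ends in [z] in [loʒoraza] but [d] in [loʒorad].
The stem 'river' ([mɔŋanoda], [mɔŋanod]) shows [d] unchanged in both environments, so [d] cannot be basic with [z] derived before the PL suffix.
So /z/ is underlying, and a rule of word-final hardening — voiced fricatives become stops word-finally — gives [d].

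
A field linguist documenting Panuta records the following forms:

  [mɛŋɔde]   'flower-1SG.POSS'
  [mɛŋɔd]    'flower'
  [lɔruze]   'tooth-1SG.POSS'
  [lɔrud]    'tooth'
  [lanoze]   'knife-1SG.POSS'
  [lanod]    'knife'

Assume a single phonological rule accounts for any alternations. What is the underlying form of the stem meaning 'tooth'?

The stem for 'tooth' ends in [z] in [lɔruze] but [d] in [lɔrud].
Compare 'flower', with invariant [d] in [mɛŋɔde] and [mɛŋɔd]: an analysis with underlying /d/ and a rule producing [z] before the 1SG.POSS suffix would wrongly predict alternation here too.
The underlying segment must be /z/; voiced fricatives become stops word-finally, yielding [d] there.

/lɔruz/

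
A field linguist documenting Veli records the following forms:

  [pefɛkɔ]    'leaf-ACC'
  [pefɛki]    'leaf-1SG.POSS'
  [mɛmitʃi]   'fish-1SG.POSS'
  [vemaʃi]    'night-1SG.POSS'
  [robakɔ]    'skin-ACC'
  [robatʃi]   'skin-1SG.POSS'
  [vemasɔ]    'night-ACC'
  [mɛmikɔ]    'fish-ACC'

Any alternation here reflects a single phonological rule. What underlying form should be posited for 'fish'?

'fish' shows [tʃ] ~ [k] at the end of the stem ([mɛmitʃi] vs [mɛmikɔ]).
But 'leaf' keeps [k] in both environments ([pefɛki], [pefɛkɔ]), so there is no rule changing /k/ to [tʃ] before the 1SG.POSS suffix.
The underlying segment must be /tʃ/; palato-alveolar /tʃ/ and /ʃ/ become [k] and [s] when no front vowel follows, yielding [k] there.

/mɛmitʃ/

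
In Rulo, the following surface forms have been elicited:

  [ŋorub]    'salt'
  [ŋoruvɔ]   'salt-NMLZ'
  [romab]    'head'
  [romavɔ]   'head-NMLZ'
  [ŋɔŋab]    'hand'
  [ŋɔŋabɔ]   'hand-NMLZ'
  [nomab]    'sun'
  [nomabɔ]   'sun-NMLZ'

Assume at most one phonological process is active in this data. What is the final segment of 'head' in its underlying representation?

'head' shows [b] ~ [v] at the end of the stem ([romab] vs [romavɔ]).
If /b/ were underlying and a rule turned it into [v] before the NMLZ suffix, 'sun' would also alternate; but it has [b] in both [nomab] and [nomabɔ].
Therefore /v/ is basic and [b] is derived by word-final hardening (voiced fricatives become stops word-finally).

/v/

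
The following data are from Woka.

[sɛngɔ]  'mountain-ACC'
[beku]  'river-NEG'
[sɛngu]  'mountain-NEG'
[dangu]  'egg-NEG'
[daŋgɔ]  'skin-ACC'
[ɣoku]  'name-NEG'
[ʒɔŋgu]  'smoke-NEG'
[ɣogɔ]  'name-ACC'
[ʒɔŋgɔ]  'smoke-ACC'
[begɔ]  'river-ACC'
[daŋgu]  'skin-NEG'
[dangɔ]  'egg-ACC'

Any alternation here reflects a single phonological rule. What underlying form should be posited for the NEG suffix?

/-ku/

The NEG suffix surfaces as [-gu] and [-ku], depending on the final segment of the stem.
The ACC suffix, which begins with [g], is invariant after every stem; so [g] is not altered by any rule here.
The NEG suffix is therefore /-ku/ underlyingly, with post-nasal voicing: voiceless stops become voiced after a nasal.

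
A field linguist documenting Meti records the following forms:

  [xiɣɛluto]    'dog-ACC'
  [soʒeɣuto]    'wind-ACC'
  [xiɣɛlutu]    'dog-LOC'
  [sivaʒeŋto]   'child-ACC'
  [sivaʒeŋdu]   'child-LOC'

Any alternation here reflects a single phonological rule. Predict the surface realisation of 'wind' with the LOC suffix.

The LOC suffix surfaces as [-du] and [-tu], depending on the final segment of the stem.
By contrast the ACC suffix keeps its initial [t] throughout — that segment must be underlying.
The LOC suffix is therefore /-du/ underlyingly, with post-vocalic devoicing: voiced stops become voiceless after a vowel.
After 'wind', which ends in a vowel, the suffix surfaces as [-tu], giving [soʒeɣutu].

[soʒeɣutu]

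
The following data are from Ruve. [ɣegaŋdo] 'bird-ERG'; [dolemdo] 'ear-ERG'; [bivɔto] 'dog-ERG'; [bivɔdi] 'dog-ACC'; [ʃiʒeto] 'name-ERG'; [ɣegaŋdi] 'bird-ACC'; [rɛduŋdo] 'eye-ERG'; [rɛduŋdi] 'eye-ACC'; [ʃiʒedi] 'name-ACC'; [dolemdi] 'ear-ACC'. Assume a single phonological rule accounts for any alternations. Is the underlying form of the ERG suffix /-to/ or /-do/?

/-to/

The ERG suffix surfaces as [-do] and [-to], depending on the final segment of the stem.
The ACC suffix, which begins with [d], is invariant after every stem; so [d] is not altered by any rule here.
So the underlying form is /-to/, and voiceless stops become voiced after a nasal.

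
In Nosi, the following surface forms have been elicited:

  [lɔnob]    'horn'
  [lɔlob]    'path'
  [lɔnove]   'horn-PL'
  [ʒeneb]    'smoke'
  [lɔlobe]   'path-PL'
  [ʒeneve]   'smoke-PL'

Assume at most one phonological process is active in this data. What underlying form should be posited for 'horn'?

The root 'horn' surfaces as [lɔnob] and [lɔnove], with a stem-final [b] ~ [v] alternation.
Compare 'path', with invariant [b] in [lɔlob] and [lɔlobe]: an analysis with underlying /b/ and a rule producing [v] before the PL suffix would wrongly predict alternation here too.
So /v/ is underlying, and a rule of word-final hardening — voiced fricatives become stops word-finally — gives [b].

/lɔnov/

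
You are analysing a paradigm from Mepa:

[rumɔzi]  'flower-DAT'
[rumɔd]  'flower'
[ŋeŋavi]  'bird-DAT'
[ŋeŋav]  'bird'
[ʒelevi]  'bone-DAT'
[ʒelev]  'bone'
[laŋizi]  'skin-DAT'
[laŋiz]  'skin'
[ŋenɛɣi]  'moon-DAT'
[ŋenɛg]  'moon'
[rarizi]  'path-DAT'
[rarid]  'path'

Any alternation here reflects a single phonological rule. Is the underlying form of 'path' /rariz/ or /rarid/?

'path' shows [z] ~ [d] at the end of the stem ([rarizi] vs [rarid]).
The stem 'skin' ([laŋizi], [laŋiz]) shows [z] unchanged in both environments, so [z] cannot be basic with [d] derived in isolation.
Therefore /d/ is basic and [z] is derived by intervocalic spirantization (voiced stops become fricatives between vowels).

/rarid/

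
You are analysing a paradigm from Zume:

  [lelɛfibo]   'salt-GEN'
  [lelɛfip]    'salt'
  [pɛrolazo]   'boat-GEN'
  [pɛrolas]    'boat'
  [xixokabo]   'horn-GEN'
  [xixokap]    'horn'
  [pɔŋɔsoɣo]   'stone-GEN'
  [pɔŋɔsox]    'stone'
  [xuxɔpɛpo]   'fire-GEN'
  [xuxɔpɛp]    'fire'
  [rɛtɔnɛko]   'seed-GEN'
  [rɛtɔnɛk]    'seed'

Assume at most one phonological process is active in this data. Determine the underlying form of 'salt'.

/lelɛfib/

The stem for 'salt' ends in [b] in [lelɛfibo] but [p] in [lelɛfip].
If /p/ were underlying and a rule turned it into [b] before the GEN suffix, 'fire' would also alternate; but it has [p] in both [xuxɔpɛpo] and [xuxɔpɛp].
So /b/ is underlying, and a rule of word-final obstruent devoicing — voiced obstruents become voiceless word-finally — gives [p].
The underlying form of 'salt' is therefore /lelɛfib/.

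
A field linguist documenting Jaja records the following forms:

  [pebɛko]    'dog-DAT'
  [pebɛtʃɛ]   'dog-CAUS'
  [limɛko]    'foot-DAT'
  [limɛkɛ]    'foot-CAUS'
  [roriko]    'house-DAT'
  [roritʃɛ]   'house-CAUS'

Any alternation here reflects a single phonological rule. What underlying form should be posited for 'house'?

/roritʃ/

In [roriko] and [roritʃɛ] the final segment of 'house' alternates: [k] ~ [tʃ].
Compare 'foot', with invariant [k] in [limɛko] and [limɛkɛ]: an analysis with underlying /k/ and a rule producing [tʃ] before the CAUS suffix would wrongly predict alternation here too.
The alternation reflects depalatalization: palato-alveolar /tʃ/ becomes [k] when no front vowel follows. /tʃ/ is underlying.
So 'house' = /roritʃ/.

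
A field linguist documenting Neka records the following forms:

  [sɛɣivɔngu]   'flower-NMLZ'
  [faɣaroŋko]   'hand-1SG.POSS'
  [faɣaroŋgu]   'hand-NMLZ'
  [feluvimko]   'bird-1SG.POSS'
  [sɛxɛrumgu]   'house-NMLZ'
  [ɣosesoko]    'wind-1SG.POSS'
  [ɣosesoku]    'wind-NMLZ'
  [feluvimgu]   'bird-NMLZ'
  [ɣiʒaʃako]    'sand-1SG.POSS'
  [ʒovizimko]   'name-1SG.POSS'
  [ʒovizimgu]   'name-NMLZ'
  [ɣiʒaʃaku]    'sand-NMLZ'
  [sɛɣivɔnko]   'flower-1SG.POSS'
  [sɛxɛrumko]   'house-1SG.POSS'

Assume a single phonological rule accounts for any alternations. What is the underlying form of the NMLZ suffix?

/-gu/

The NMLZ suffix surfaces as [-gu] and [-ku], depending on the final segment of the stem.
The 1SG.POSS suffix, which begins with [k], is invariant after every stem; so [k] is not altered by any rule here.
The NMLZ suffix is therefore /-gu/ underlyingly, with post-vocalic devoicing: voiced stops become voiceless after a vowel.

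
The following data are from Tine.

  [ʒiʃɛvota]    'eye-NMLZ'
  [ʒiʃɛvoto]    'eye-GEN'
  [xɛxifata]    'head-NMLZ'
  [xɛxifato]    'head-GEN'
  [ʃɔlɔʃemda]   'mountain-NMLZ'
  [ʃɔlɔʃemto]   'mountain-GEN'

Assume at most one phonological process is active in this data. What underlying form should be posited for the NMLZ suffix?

The NMLZ suffix surfaces as [-da] and [-ta], depending on the final segment of the stem.
By contrast the GEN suffix keeps its initial [t] throughout — that segment must be underlying.
The NMLZ suffix is therefore /-da/ underlyingly, with post-vocalic devoicing: voiced stops become voiceless after a vowel.

/-da/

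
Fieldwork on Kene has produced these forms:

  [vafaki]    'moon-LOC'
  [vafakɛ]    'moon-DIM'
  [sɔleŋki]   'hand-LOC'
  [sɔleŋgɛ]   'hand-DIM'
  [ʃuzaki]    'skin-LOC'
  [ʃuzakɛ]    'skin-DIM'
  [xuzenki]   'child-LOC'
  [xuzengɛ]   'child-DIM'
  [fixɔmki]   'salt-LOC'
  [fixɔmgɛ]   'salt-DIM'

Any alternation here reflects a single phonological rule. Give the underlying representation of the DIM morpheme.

The DIM morpheme has two allomorphs, [-gɛ] and [-kɛ].
The LOC suffix, which begins with [k], is invariant after every stem; so [k] is not altered by any rule here.
The DIM suffix is therefore /-gɛ/ underlyingly, with post-vocalic devoicing: voiced stops become voiceless after a vowel.

/-gɛ/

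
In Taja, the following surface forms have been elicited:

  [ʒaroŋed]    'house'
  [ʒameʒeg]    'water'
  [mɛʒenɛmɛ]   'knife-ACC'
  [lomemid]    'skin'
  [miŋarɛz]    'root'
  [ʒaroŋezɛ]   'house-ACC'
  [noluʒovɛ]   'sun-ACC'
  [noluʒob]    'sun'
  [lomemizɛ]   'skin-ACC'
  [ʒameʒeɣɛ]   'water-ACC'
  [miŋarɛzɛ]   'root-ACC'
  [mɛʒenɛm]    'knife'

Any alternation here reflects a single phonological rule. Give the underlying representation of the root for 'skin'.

/lomemid/

'skin' shows [d] ~ [z] at the end of the stem ([lomemid] vs [lomemizɛ]).
Compare 'root', with invariant [z] in [miŋarɛz] and [miŋarɛzɛ]: an analysis with underlying /z/ and a rule producing [d] in isolation would wrongly predict alternation here too.
So /d/ is underlying, and a rule of intervocalic spirantization — voiced stops become fricatives between vowels — gives [z].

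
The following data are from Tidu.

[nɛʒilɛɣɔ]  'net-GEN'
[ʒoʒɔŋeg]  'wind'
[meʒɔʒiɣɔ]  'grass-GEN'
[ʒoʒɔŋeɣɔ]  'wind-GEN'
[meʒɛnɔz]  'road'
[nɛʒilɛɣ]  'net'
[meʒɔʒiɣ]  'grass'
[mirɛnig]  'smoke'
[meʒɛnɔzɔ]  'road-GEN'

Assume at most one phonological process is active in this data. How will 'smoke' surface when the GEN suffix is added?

[mirɛniɣɔ]

The root 'wind' surfaces as [ʒoʒɔŋeɣɔ] and [ʒoʒɔŋeg], with a stem-final [ɣ] ~ [g] alternation.
Compare 'net', with invariant [ɣ] in [nɛʒilɛɣɔ] and [nɛʒilɛɣ]: an analysis with underlying /ɣ/ and a rule producing [g] in isolation would wrongly predict alternation here too.
The underlying segment must be /g/; voiced stops become fricatives between vowels, yielding [ɣ] there.
The one attested form of 'smoke', [mirɛnig], shows underlying /mirɛnig/. Applying the same rule between vowels gives [mirɛniɣɔ].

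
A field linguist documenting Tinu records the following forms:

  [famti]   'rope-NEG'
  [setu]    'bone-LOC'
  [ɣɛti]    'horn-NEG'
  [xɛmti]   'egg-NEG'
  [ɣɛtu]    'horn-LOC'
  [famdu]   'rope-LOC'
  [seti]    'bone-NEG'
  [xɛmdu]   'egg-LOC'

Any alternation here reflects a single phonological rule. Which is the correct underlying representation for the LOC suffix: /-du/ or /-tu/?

The LOC suffix surfaces as [-du] and [-tu], depending on the final segment of the stem.
The NEG suffix, which begins with [t], is invariant after every stem; so [t] is not altered by any rule here.
The LOC suffix is therefore /-du/ underlyingly, with post-vocalic devoicing: voiced stops become voiceless after a vowel.

/-du/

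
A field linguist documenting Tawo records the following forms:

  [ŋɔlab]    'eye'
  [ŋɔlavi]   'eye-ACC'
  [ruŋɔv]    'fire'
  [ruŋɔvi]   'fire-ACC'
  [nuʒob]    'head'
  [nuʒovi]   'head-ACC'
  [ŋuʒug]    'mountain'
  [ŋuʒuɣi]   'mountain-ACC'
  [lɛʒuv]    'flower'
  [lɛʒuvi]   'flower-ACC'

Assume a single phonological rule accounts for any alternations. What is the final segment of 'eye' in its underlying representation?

/b/

The stem for 'eye' ends in [b] in [ŋɔlab] but [v] in [ŋɔlavi].
But 'fire' keeps [v] in both environments ([ruŋɔv], [ruŋɔvi]), so there is no rule changing /v/ to [b] in isolation.
The underlying segment must be /b/; voiced stops become fricatives between vowels, yielding [v] there.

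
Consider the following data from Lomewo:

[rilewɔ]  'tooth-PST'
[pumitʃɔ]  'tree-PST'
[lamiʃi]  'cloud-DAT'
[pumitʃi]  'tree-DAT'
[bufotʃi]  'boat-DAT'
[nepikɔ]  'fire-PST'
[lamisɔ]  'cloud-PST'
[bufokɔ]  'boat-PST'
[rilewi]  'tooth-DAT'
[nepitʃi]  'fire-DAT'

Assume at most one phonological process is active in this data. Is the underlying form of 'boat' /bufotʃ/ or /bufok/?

'boat' shows [tʃ] ~ [k] at the end of the stem ([bufotʃi] vs [bufokɔ]).
The stem 'tree' ([pumitʃi], [pumitʃɔ]) shows [tʃ] unchanged in both environments, so [tʃ] cannot be basic with [k] derived before the PST suffix.
The underlying segment must be /k/; /k/ and /s/ become palato-alveolar [tʃ] and [ʃ] before a front vowel, yielding [tʃ] there.

/bufok/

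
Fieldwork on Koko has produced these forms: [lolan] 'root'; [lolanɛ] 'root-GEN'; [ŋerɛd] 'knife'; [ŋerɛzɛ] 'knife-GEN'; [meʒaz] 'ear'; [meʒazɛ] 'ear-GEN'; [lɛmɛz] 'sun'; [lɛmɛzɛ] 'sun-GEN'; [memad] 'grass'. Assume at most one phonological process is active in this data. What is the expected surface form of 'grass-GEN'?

[memazɛ]

'knife' shows [d] ~ [z] at the end of the stem ([ŋerɛd] vs [ŋerɛzɛ]).
The stem 'sun' ([lɛmɛz], [lɛmɛzɛ]) shows [z] unchanged in both environments, so [z] cannot be basic with [d] derived in isolation.
The underlying segment must be /d/; voiced stops become fricatives between vowels, yielding [z] there.
From [memad] the stem 'grass' is /memad/; between vowels this yields [memazɛ].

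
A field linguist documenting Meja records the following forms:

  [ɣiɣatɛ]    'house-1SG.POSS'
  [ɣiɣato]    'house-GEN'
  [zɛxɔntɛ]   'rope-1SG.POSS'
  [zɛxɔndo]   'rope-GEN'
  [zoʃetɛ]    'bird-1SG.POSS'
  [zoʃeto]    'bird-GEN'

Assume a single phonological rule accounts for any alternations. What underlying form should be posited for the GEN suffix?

/-do/

The GEN morpheme has two allomorphs, [-do] and [-to].
The 1SG.POSS suffix, which begins with [t], is invariant after every stem; so [t] is not altered by any rule here.
The GEN suffix is therefore /-do/ underlyingly, with post-vocalic devoicing: voiced stops become voiceless after a vowel.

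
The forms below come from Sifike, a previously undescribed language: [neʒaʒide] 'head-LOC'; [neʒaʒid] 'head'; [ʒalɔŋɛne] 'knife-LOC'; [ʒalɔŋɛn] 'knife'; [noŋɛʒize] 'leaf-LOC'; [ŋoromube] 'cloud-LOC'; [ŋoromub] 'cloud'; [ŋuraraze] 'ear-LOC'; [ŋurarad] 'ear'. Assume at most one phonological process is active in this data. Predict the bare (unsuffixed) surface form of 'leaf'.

[noŋɛʒid]

'ear' shows [z] ~ [d] at the end of the stem ([ŋuraraze] vs [ŋurarad]).
The stem 'head' ([neʒaʒide], [neʒaʒid]) shows [d] unchanged in both environments, so [d] cannot be basic with [z] derived before the LOC suffix.
Therefore /z/ is basic and [d] is derived by word-final hardening (voiced fricatives become stops word-finally).
From [noŋɛʒize] the stem 'leaf' is /noŋɛʒiz/; word-finally this yields [noŋɛʒid].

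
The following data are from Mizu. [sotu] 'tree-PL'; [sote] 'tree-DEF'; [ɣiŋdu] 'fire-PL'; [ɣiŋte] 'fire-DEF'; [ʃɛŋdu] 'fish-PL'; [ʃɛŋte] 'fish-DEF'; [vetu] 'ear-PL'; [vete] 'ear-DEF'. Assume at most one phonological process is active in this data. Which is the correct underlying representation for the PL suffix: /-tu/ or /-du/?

The PL suffix surfaces as [-du] and [-tu], depending on the final segment of the stem.
By contrast the DEF suffix keeps its initial [t] throughout — that segment must be underlying.
The PL suffix is therefore /-du/ underlyingly, with post-vocalic devoicing: voiced stops become voiceless after a vowel.

/-du/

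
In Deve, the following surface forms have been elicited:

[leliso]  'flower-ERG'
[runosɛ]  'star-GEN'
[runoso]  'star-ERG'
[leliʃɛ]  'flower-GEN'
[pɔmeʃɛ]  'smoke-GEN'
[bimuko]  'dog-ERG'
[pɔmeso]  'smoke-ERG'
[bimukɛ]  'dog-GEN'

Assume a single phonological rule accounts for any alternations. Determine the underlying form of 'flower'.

/leliʃ/

The root 'flower' surfaces as [leliʃɛ] and [leliso], with a stem-final [ʃ] ~ [s] alternation.
But 'star' keeps [s] in both environments ([runosɛ], [runoso]), so there is no rule changing /s/ to [ʃ] before the GEN suffix.
So /ʃ/ is underlying, and a rule of depalatalization — palato-alveolar /ʃ/ becomes [s] when no front vowel follows — gives [s].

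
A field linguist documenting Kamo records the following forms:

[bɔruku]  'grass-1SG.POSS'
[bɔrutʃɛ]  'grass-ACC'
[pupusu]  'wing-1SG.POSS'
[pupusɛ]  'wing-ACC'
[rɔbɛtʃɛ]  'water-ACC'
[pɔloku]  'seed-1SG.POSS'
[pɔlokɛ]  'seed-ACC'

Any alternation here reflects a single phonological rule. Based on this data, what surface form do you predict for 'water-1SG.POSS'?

'grass' shows [k] ~ [tʃ] at the end of the stem ([bɔruku] vs [bɔrutʃɛ]).
If /k/ were underlying and a rule turned it into [tʃ] before the ACC suffix, 'seed' would also alternate; but it has [k] in both [pɔloku] and [pɔlokɛ].
Therefore /tʃ/ is basic and [k] is derived by depalatalization (palato-alveolar /tʃ/ becomes [k] when no front vowel follows).
From [rɔbɛtʃɛ] the stem 'water' is /rɔbɛtʃ/; when no front vowel follows this yields [rɔbɛku].

[rɔbɛku]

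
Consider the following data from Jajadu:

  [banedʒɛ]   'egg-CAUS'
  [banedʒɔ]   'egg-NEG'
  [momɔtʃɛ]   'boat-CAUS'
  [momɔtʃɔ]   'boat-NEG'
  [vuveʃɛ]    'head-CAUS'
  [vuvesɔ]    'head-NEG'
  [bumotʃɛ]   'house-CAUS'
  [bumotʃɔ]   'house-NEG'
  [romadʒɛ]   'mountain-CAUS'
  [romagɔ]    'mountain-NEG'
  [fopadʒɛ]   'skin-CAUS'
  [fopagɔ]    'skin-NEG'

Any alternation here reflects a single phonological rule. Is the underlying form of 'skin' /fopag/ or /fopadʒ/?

In [fopadʒɛ] and [fopagɔ] the final segment of 'skin' alternates: [dʒ] ~ [g].
The stem 'egg' ([banedʒɛ], [banedʒɔ]) shows [dʒ] unchanged in both environments, so [dʒ] cannot be basic with [g] derived before the NEG suffix.
The alternation reflects palatalization before a front vowel: /g/ and /s/ become palato-alveolar [dʒ] and [ʃ] before a front vowel. /g/ is underlying.

/fopag/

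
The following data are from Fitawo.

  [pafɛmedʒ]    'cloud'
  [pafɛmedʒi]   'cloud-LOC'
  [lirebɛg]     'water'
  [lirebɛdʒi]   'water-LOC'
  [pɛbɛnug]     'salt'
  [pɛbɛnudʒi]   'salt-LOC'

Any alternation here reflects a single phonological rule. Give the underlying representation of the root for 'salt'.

In [pɛbɛnug] and [pɛbɛnudʒi] the final segment of 'salt' alternates: [g] ~ [dʒ].
But 'cloud' keeps [dʒ] in both environments ([pafɛmedʒ], [pafɛmedʒi]), so there is no rule changing /dʒ/ to [g] in isolation.
The underlying segment must be /g/; /g/ becomes palato-alveolar [dʒ] before a front vowel, yielding [dʒ] there.

/pɛbɛnug/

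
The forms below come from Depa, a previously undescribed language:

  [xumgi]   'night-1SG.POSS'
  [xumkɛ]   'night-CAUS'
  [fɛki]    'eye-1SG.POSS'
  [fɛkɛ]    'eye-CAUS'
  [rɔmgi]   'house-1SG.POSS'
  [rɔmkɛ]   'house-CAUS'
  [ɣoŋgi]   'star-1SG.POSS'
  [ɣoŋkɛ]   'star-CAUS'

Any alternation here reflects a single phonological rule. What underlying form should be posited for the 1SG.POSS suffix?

The 1SG.POSS morpheme has two allomorphs, [-gi] and [-ki].
The CAUS suffix, which begins with [k], is invariant after every stem; so [k] is not altered by any rule here.
So the underlying form is /-gi/, and voiced stops become voiceless after a vowel.

/-gi/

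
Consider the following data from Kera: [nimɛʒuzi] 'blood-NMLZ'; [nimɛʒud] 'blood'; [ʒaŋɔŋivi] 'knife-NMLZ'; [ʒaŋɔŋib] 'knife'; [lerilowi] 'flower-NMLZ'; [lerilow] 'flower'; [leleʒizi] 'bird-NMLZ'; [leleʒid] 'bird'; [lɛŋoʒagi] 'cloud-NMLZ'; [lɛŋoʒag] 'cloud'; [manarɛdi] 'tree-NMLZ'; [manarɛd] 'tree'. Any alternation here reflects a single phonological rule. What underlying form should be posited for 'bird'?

'bird' shows [z] ~ [d] at the end of the stem ([leleʒizi] vs [leleʒid]).
Compare 'tree', with invariant [d] in [manarɛdi] and [manarɛd]: an analysis with underlying /d/ and a rule producing [z] before the NMLZ suffix would wrongly predict alternation here too.
The alternation reflects word-final hardening: voiced fricatives become stops word-finally. /z/ is underlying.

/leleʒiz/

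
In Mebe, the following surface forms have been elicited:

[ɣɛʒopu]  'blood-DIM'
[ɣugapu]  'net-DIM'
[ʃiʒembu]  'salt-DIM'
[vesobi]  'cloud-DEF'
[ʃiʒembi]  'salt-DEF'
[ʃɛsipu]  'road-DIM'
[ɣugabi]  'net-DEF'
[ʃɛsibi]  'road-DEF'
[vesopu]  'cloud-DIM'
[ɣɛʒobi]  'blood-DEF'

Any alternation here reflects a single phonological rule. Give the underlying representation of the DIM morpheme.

The DIM morpheme has two allomorphs, [-bu] and [-pu].
The DEF suffix, which begins with [b], is invariant after every stem; so [b] is not altered by any rule here.
The DIM suffix is therefore /-pu/ underlyingly, with post-nasal voicing: voiceless stops become voiced after a nasal.

/-pu/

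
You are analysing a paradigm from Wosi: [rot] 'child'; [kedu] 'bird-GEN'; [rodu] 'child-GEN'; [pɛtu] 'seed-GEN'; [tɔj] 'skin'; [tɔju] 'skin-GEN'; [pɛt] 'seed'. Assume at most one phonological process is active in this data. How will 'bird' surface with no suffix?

[ket]

In [rot] and [rodu] the final segment of 'child' alternates: [t] ~ [d].
If /t/ were underlying and a rule turned it into [d] before the GEN suffix, 'seed' would also alternate; but it has [t] in both [pɛt] and [pɛtu].
So /d/ is underlying, and a rule of word-final obstruent devoicing — voiced obstruents become voiceless word-finally — gives [t].
From [kedu] the stem 'bird' is /ked/; word-finally this yields [ket].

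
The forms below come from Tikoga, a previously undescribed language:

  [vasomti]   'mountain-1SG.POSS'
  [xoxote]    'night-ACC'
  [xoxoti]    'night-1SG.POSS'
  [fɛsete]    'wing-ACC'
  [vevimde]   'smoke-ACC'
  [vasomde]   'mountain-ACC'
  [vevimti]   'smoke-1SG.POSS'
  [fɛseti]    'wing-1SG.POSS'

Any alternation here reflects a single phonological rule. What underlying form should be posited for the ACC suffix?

/-de/

The ACC suffix surfaces as [-de] and [-te], depending on the final segment of the stem.
By contrast the 1SG.POSS suffix keeps its initial [t] throughout — that segment must be underlying.
So the underlying form is /-de/, and voiced stops become voiceless after a vowel.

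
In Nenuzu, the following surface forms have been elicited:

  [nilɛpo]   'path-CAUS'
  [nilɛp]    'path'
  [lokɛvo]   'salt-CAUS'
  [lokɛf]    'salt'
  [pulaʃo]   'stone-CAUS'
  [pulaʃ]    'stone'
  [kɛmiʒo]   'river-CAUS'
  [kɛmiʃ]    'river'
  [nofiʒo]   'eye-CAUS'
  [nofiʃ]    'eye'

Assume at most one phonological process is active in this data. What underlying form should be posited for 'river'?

/kɛmiʒ/

The stem for 'river' ends in [ʒ] in [kɛmiʒo] but [ʃ] in [kɛmiʃ].
If /ʃ/ were underlying and a rule turned it into [ʒ] before the CAUS suffix, 'stone' would also alternate; but it has [ʃ] in both [pulaʃo] and [pulaʃ].
Therefore /ʒ/ is basic and [ʃ] is derived by word-final obstruent devoicing (voiced obstruents become voiceless word-finally).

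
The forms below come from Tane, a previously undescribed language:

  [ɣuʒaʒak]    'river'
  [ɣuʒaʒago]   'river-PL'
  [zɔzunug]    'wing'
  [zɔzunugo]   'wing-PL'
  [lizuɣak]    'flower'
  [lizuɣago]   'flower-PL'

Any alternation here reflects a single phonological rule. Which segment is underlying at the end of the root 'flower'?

'flower' shows [k] ~ [g] at the end of the stem ([lizuɣak] vs [lizuɣago]).
The stem 'wing' ([zɔzunug], [zɔzunugo]) shows [g] unchanged in both environments, so [g] cannot be basic with [k] derived in isolation.
Therefore /k/ is basic and [g] is derived by intervocalic voicing (voiceless stops become voiced between vowels).

/k/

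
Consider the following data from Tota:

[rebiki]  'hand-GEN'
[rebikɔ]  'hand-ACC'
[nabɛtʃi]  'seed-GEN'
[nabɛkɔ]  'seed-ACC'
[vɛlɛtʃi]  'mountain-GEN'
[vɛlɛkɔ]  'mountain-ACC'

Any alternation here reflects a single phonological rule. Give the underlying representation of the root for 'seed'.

'seed' shows [tʃ] ~ [k] at the end of the stem ([nabɛtʃi] vs [nabɛkɔ]).
The stem 'hand' ([rebiki], [rebikɔ]) shows [k] unchanged in both environments, so [k] cannot be basic with [tʃ] derived before the GEN suffix.
Therefore /tʃ/ is basic and [k] is derived by depalatalization (palato-alveolar /tʃ/ becomes [k] when no front vowel follows).

/nabɛtʃ/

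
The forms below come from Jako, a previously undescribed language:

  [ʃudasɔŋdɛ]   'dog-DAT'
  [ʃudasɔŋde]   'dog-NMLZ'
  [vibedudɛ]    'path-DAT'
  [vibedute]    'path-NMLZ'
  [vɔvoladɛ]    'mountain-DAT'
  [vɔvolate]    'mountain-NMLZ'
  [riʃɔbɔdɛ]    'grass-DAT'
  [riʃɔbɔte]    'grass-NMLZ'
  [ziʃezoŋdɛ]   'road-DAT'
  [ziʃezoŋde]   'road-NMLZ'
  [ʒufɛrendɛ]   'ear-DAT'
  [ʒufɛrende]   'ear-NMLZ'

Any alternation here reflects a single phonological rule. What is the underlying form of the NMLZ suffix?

The NMLZ morpheme has two allomorphs, [-de] and [-te].
The DAT suffix, which begins with [d], is invariant after every stem; so [d] is not altered by any rule here.
The NMLZ suffix is therefore /-te/ underlyingly, with post-nasal voicing: voiceless stops become voiced after a nasal.

/-te/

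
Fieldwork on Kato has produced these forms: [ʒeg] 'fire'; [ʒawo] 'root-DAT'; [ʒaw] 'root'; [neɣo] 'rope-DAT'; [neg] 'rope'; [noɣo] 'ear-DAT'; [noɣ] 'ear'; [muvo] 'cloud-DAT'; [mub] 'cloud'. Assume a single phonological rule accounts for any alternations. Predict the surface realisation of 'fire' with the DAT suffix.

[ʒeɣo]

'rope' shows [ɣ] ~ [g] at the end of the stem ([neɣo] vs [neg]).
The stem 'ear' ([noɣo], [noɣ]) shows [ɣ] unchanged in both environments, so [ɣ] cannot be basic with [g] derived in isolation.
So /g/ is underlying, and a rule of intervocalic spirantization — voiced stops become fricatives between vowels — gives [ɣ].
The one attested form of 'fire', [ʒeg], shows underlying /ʒeg/. Applying the same rule between vowels gives [ʒeɣo].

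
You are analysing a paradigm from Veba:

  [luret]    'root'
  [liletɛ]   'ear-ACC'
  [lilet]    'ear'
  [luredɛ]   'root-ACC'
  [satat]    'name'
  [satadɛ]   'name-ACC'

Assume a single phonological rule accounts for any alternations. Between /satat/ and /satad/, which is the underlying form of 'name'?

The stem for 'name' ends in [d] in [satadɛ] but [t] in [satat].
The stem 'ear' ([liletɛ], [lilet]) shows [t] unchanged in both environments, so [t] cannot be basic with [d] derived before the ACC suffix.
The underlying segment must be /d/; voiced obstruents become voiceless word-finally, yielding [t] there.

/satad/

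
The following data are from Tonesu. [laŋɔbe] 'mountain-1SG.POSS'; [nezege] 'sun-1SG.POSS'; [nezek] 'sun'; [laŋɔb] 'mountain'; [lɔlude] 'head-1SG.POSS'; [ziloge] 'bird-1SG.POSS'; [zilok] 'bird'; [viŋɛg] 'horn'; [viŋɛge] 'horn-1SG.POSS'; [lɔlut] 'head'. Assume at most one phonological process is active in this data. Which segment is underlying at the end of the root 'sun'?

The stem for 'sun' ends in [g] in [nezege] but [k] in [nezek].
If /g/ were underlying and a rule turned it into [k] in isolation, 'horn' would also alternate; but it has [g] in both [viŋɛge] and [viŋɛg].
So /k/ is underlying, and a rule of intervocalic voicing — voiceless stops become voiced between vowels — gives [g].

/k/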